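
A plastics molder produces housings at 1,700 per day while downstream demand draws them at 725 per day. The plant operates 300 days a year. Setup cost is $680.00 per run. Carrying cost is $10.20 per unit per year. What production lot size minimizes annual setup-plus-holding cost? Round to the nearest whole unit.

Q* ≈ 7,111 housings

Annual demand D = 725 × 300 = 217,500.
Production build-up factor (1 − d/p) = 1 − 725/1,700 = 0.5735.
Q* = √(2DS / (H(1 − d/p))) = √(2 × 217,500 × 680 / (10.2 × 0.5735)).
= √(295,800,000 / 5.85) ≈ 7110.844.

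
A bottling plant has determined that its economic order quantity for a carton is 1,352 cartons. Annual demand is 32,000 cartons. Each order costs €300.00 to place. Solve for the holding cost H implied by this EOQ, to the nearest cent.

The basic EOQ model gives Q* = √(2DS/H); rearrange for the unknown.
From Q* = √(2DS/H): H = 2DS / Q*² = 2 × 32,000 × 300 / 1,352² = 10.5038.

H ≈ €10.50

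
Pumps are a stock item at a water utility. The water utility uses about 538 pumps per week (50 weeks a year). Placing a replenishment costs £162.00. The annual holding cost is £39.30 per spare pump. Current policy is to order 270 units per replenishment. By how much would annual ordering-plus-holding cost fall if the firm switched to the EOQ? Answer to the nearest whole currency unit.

Extra cost ≈ £2,938 per year

Annual demand D = 538 × 50 = 26,900.
EOQ = √(2DS/H) = √(2 × 26,900 × 162 / 39.3) ≈ 470.93.
Cost at Q* = (D/Q*)S + (Q*/2)H = √(2DSH) ≈ £18,507.38.
Cost at Q = 270: (26,900/270)×162 + (270/2)×39.3 = £16,140.00 + £5,305.50 = £21,445.50.
Excess = £21,445.50 − £18,507.38 = £2,938.12.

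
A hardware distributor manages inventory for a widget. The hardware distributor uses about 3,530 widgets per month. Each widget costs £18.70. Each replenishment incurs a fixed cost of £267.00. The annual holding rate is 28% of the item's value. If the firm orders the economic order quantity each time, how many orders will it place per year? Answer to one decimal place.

N ≈ 20.4 orders per year

Annual demand D = 3,530 × 12 = 42,360.
Holding cost H = 0.28 × £18.70 = £5.2360 per unit per year.
EOQ = √(2DS/H) = √(2 × 42,360 × 267 / 5.236) ≈ 2078.49.
Orders per year = D / Q* = 42,360 / 2078.49 ≈ 20.380.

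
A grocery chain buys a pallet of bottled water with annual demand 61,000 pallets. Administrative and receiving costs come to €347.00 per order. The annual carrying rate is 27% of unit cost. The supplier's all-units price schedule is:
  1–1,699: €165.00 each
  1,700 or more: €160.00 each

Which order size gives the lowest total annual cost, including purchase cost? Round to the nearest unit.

Q* ≈ 1,700 pallets

Holding cost per unit per year at price C is H = 0.27·C.
Candidates are each tier's EOQ (if it falls in that tier) and each price-break quantity.
EOQ at €165.00 = 974.8 (feasible in tier 1): TC = 61,000×€165.00 + (61,000/974.8)×347 + (974.8/2)×0.27×€165.00 = €10,108,427.87.
EOQ at €160.00 = 989.9 < 1700, so use break Q=1700: TC = 61,000×€160.00 + (61,000/1700.0)×347 + (1700.0/2)×0.27×€160.00 = €9,809,171.18.
Lowest total cost is €9,809,171.18 at Q = 1700.0.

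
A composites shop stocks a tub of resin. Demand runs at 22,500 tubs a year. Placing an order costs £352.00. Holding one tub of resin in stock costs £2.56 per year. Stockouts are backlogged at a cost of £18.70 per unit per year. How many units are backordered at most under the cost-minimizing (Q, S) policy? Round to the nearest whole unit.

S* ≈ 319 tubs

With planned backorders, Q* = √(2DS/H) · √((H+B)/B).
√(2DS/H) = √(2 × 22,500 × 352 / 2.56) = 2487.469.
√((H+B)/B) = √((2.56+18.7)/18.7) = 1.0663.
Q* ≈ 2652.274.
S* = Q* · H/(H+B) = 2652.274 × 2.56/21.26 ≈ 319.371.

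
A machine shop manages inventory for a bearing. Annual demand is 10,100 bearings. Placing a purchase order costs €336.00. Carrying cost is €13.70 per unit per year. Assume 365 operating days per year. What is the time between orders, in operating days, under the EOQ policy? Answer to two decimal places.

T ≈ 25.44 days

The optimal lot size = √(2DS/H) = √(2 × 10,100 × 336 / 13.7) ≈ 703.86.
Cycle time = Q*/D × 365 = 703.86 / 10,100 × 365 ≈ 25.436 days.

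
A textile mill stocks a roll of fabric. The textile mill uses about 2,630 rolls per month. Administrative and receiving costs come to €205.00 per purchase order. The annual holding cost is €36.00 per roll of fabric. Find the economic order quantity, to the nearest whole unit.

Annual demand D = 2,630 × 12 = 31,560.
EOQ = √(2DS / H) = √(2 × 31,560 × 205 / 36).
= √(12,939,600 / 36) = √359,433.3333 ≈ 599.528.

Q* ≈ 600 rolls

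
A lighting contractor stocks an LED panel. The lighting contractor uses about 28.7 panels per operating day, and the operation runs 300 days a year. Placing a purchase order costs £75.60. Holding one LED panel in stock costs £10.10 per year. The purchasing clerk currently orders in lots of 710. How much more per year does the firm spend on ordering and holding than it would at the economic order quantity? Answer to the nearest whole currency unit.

Annual demand D = 28.7 × 300 = 8,610.
EOQ = √(2DS/H) = √(2 × 8,610 × 75.6 / 10.1) ≈ 359.02.
Cost at Q* = (D/Q*)S + (Q*/2)H = √(2DSH) ≈ £3,626.09.
Cost at Q = 710: (8,610/710)×75.6 + (710/2)×10.1 = £916.78 + £3,585.50 = £4,502.28.
Excess = £4,502.28 − £3,626.09 = £876.20.

Extra cost ≈ £876 per year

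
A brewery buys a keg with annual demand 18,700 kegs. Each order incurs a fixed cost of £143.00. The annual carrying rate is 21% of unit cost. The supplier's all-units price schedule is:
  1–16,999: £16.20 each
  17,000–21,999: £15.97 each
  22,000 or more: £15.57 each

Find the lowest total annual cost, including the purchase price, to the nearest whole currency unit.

TC* ≈ £307,206

Holding cost per unit per year at price C is H = 0.21·C.
For each price level, check whether its EOQ is feasible; otherwise the best quantity at that price is the breakpoint.
EOQ at £16.20 = 1253.8 (feasible in tier 1): TC = 18,700×£16.20 + (18,700/1253.8)×143 + (1253.8/2)×0.21×£16.20 = £307,205.51.
EOQ at £15.97 = 1262.8 < 17000, so use break Q=17000: TC = 18,700×£15.97 + (18,700/17000.0)×143 + (17000.0/2)×0.21×£15.97 = £327,302.75.
EOQ at £15.57 = 1278.9 < 22000, so use break Q=22000: TC = 18,700×£15.57 + (18,700/22000.0)×143 + (22000.0/2)×0.21×£15.57 = £327,247.25.
Lowest total cost among the candidates is at Q = 1253.8.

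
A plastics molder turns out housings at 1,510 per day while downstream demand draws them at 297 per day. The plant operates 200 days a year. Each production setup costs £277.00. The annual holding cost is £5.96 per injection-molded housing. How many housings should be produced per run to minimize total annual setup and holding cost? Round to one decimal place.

Q* ≈ 2,621.7 housings

Annual demand D = 297 × 200 = 59,400.
Production build-up factor (1 − d/p) = 1 − 297/1,510 = 0.8033.
Q* = √(2DS / (H(1 − d/p))) = √(2 × 59,400 × 277 / (5.96 × 0.8033)).
= √(32,907,600 / 4.7877) ≈ 2621.700.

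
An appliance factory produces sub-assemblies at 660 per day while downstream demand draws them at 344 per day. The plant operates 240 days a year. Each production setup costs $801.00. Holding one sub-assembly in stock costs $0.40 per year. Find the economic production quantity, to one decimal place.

Q* ≈ 26,279.3 sub-assemblies

Annual demand D = 344 × 240 = 82,560.
Production build-up factor (1 − d/p) = 1 − 344/660 = 0.4788.
Q* = √(2DS / (H(1 − d/p))) = √(2 × 82,560 × 801 / (0.4 × 0.4788)).
= √(132,261,120 / 0.1915) ≈ 26279.345.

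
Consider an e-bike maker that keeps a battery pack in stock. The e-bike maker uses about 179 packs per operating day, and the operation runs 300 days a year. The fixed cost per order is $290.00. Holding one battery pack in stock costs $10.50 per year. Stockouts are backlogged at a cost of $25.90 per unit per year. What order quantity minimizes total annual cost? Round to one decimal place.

Q* ≈ 2,041.8 packs

Annual demand D = 179 × 300 = 53,700.
With planned backorders, Q* = √(2DS/H) · √((H+B)/B).
√(2DS/H) = √(2 × 53,700 × 290 / 10.5) = 1722.291.
√((H+B)/B) = √((10.5+25.9)/25.9) = 1.1855.
Q* ≈ 2041.772.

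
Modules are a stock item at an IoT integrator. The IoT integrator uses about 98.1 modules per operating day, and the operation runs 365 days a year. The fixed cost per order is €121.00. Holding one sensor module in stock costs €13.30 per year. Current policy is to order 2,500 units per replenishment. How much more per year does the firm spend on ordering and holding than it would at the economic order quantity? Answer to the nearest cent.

Extra cost ≈ €7,622.73 per year

Annual demand D = 98.1 × 365 = 35,806.5.
EOQ = √(2DS/H) = √(2 × 35,806.5 × 121 / 13.3) ≈ 807.17.
Cost at Q* = (D/Q*)S + (Q*/2)H = √(2DSH) ≈ €10,735.31.
Cost at Q = 2,500: (35,806.5/2,500)×121 + (2,500/2)×13.3 = €1,733.03 + €16,625.00 = €18,358.03.
Excess = €18,358.03 − €10,735.31 = €7,622.73.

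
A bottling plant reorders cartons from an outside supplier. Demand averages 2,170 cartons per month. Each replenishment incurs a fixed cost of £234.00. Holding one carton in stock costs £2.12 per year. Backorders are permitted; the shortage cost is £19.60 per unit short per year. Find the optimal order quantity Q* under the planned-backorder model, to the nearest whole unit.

Annual demand D = 2,170 × 12 = 26,040.
With planned backorders, Q* = √(2DS/H) · √((H+B)/B).
√(2DS/H) = √(2 × 26,040 × 234 / 2.12) = 2397.593.
√((H+B)/B) = √((2.12+19.6)/19.6) = 1.0527.
Q* ≈ 2523.930.

Q* ≈ 2,524 cartons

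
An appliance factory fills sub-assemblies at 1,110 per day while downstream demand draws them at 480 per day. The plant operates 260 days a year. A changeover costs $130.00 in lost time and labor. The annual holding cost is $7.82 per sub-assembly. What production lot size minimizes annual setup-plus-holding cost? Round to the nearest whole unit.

Q* ≈ 2,704 sub-assemblies

Annual demand D = 480 × 260 = 124,800.
Production build-up factor (1 − d/p) = 1 − 480/1,110 = 0.5676.
Q* = √(2DS / (H(1 − d/p))) = √(2 × 124,800 × 130 / (7.82 × 0.5676)).
= √(32,448,000 / 4.4384) ≈ 2703.845.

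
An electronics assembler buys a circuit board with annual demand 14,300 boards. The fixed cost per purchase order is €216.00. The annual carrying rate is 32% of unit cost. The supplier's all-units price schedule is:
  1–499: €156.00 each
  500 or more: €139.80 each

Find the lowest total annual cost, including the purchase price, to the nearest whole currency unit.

Holding cost per unit per year at price C is H = 0.32·C.
For each price level, check whether its EOQ is feasible; otherwise the best quantity at that price is the breakpoint.
EOQ at €156.00 = 351.8 (feasible in tier 1): TC = 14,300×€156.00 + (14,300/351.8)×216 + (351.8/2)×0.32×€156.00 = €2,248,360.92.
EOQ at €139.80 = 371.6 < 500, so use break Q=500: TC = 14,300×€139.80 + (14,300/500.0)×216 + (500.0/2)×0.32×€139.80 = €2,016,501.60.
Lowest total cost among the candidates is at Q = 500.0.

TC* ≈ €2,016,502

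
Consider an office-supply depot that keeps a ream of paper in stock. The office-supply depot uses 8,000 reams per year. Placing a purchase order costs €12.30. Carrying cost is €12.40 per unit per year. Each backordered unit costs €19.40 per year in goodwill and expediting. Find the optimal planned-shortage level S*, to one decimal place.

With planned backorders, Q* = √(2DS/H) · √((H+B)/B).
√(2DS/H) = √(2 × 8,000 × 12.3 / 12.4) = 125.980.
√((H+B)/B) = √((12.4+19.4)/19.4) = 1.2803.
Q* ≈ 161.293.
S* = Q* · H/(H+B) = 161.293 × 12.4/31.8 ≈ 62.894.

S* ≈ 62.9 reams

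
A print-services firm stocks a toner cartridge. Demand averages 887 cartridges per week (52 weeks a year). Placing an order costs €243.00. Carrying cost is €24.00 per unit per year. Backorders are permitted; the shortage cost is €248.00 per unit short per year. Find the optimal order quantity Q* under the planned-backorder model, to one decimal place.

Annual demand D = 887 × 52 = 46,124.
With planned backorders, Q* = √(2DS/H) · √((H+B)/B).
√(2DS/H) = √(2 × 46,124 × 243 / 24) = 966.442.
√((H+B)/B) = √((24+248)/248) = 1.0473.
Q* ≈ 1012.126.

Q* ≈ 1,012.1 cartridges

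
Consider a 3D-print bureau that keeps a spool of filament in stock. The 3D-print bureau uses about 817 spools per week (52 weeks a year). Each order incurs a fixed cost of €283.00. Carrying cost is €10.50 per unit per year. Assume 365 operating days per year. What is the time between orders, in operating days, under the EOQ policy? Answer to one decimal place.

Annual demand D = 817 × 52 = 42,484.
The optimal lot size = √(2DS/H) = √(2 × 42,484 × 283 / 10.5) ≈ 1513.30.
Cycle time = Q*/D × 365 = 1513.30 / 42,484 × 365 ≈ 13.002 days.

T ≈ 13.0 days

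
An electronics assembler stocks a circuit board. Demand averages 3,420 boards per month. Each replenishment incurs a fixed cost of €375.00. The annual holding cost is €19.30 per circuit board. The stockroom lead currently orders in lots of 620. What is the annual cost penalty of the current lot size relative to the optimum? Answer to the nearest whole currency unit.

Extra cost ≈ €6,432 per year

Annual demand D = 3,420 × 12 = 41,040.
EOQ = √(2DS/H) = √(2 × 41,040 × 375 / 19.3) ≈ 1262.86.
Cost at Q* = (D/Q*)S + (Q*/2)H = √(2DSH) ≈ €24,373.22.
Cost at Q = 620: (41,040/620)×375 + (620/2)×19.3 = €24,822.58 + €5,983.00 = €30,805.58.
Excess = €30,805.58 − €24,373.22 = €6,432.36.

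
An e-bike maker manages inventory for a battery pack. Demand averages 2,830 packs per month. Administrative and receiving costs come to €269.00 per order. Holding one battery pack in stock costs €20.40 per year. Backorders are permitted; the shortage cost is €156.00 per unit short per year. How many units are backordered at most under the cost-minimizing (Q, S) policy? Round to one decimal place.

Annual demand D = 2,830 × 12 = 33,960.
With planned backorders, Q* = √(2DS/H) · √((H+B)/B).
√(2DS/H) = √(2 × 33,960 × 269 / 20.4) = 946.368.
√((H+B)/B) = √((20.4+156)/156) = 1.0634.
Q* ≈ 1006.345.
S* = Q* · H/(H+B) = 1006.345 × 20.4/176.4 ≈ 116.380.

S* ≈ 116.4 packs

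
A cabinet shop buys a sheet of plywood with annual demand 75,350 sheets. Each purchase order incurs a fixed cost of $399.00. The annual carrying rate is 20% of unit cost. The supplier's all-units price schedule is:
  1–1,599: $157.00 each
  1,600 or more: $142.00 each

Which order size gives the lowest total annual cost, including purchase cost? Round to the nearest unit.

Holding cost per unit per year at price C is H = 0.20·C.
Evaluate total cost at each tier's feasible EOQ or, if the EOQ is below the tier, at the tier's minimum quantity.
EOQ at $157.00 = 1383.8 (feasible in tier 1): TC = 75,350×$157.00 + (75,350/1383.8)×399 + (1383.8/2)×0.20×$157.00 = $11,873,401.81.
EOQ at $142.00 = 1455.1 < 1600, so use break Q=1600: TC = 75,350×$142.00 + (75,350/1600.0)×399 + (1600.0/2)×0.20×$142.00 = $10,741,210.41.
Lowest total cost is $10,741,210.41 at Q = 1600.0.

Q* ≈ 1,600 sheets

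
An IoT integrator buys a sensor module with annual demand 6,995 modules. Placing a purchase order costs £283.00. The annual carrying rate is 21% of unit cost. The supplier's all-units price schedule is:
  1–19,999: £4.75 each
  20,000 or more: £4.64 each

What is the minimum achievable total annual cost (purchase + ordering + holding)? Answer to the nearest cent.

Holding cost per unit per year at price C is H = 0.21·C.
Candidates are each tier's EOQ (if it falls in that tier) and each price-break quantity.
EOQ at £4.75 = 1992.3 (feasible in tier 1): TC = 6,995×£4.75 + (6,995/1992.3)×283 + (1992.3/2)×0.21×£4.75 = £35,213.53.
EOQ at £4.64 = 2015.7 < 20000, so use break Q=20000: TC = 6,995×£4.64 + (6,995/20000.0)×283 + (20000.0/2)×0.21×£4.64 = £42,299.78.
Lowest total cost among the candidates is at Q = 1992.3.

TC* ≈ £35,213.53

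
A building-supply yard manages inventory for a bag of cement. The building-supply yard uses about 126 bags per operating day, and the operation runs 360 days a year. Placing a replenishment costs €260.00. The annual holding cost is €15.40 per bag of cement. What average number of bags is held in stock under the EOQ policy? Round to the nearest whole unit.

Annual demand D = 126 × 360 = 45,360.
EOQ = √(2DS/H) = √(2 × 45,360 × 260 / 15.4) ≈ 1237.59.
Average inventory = Q*/2 ≈ 1237.59 / 2 = 618.796.

Average inventory ≈ 619 bags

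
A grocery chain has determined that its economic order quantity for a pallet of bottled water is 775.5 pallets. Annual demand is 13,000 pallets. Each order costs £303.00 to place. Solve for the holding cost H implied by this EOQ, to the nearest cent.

H ≈ £13.10

The basic EOQ model gives Q* = √(2DS/H); rearrange for the unknown.
From Q* = √(2DS/H): H = 2DS / Q*² = 2 × 13,000 × 303 / 775.5² = 13.0994.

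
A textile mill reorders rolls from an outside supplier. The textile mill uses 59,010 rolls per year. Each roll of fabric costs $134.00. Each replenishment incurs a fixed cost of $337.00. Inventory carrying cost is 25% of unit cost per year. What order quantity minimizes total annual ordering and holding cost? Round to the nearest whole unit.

Q* ≈ 1,090 rolls

Holding cost H = 0.25 × $134.00 = $33.5000 per unit per year.
EOQ = √(2DS / H) = √(2 × 59,010 × 337 / 33.5).
= √(39,772,740 / 33.5) = √1,187,245.9701 ≈ 1089.608.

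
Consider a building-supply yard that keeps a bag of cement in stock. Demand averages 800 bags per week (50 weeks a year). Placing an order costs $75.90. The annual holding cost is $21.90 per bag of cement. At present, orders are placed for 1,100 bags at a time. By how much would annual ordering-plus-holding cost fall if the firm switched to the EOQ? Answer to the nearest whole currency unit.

Annual demand D = 800 × 50 = 40,000.
EOQ = √(2DS/H) = √(2 × 40,000 × 75.9 / 21.9) ≈ 526.56.
Cost at Q* = (D/Q*)S + (Q*/2)H = √(2DSH) ≈ $11,531.56.
Cost at Q = 1,100: (40,000/1,100)×75.9 + (1,100/2)×21.9 = $2,760.00 + $12,045.00 = $14,805.00.
Excess = $14,805.00 − $11,531.56 = $3,273.44.

Extra cost ≈ $3,273 per year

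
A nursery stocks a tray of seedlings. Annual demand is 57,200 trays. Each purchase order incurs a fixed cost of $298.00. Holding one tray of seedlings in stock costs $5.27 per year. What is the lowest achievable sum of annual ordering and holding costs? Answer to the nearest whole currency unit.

Q* = √(2DS/H) = √(2 × 57,200 × 298 / 5.27) ≈ 2543.41.
At Q*, ordering cost (D/Q*)S equals holding cost (Q*/2)H, each = √(DSH/2).
Minimum total = √(2DSH) = √(2 × 57,200 × 298 × 5.27) ≈ 13403.754.

TC* ≈ $13,404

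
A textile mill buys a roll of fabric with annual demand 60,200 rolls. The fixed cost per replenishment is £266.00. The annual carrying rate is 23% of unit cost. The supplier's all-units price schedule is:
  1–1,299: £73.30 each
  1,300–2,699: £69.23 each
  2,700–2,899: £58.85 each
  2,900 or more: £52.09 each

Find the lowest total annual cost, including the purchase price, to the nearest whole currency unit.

Holding cost per unit per year at price C is H = 0.23·C.
For each price level, check whether its EOQ is feasible; otherwise the best quantity at that price is the breakpoint.
Tier 1 (£73.30): EOQ = 1378.3 exceeds tier's upper bound 1299, so this tier is dominated.
EOQ at £69.23 = 1418.2 (feasible in tier 2): TC = 60,200×£69.23 + (60,200/1418.2)×266 + (1418.2/2)×0.23×£69.23 = £4,190,228.14.
EOQ at £58.85 = 1538.2 < 2700, so use break Q=2700: TC = 60,200×£58.85 + (60,200/2700.0)×266 + (2700.0/2)×0.23×£58.85 = £3,566,973.74.
EOQ at £52.09 = 1635.0 < 2900, so use break Q=2900: TC = 60,200×£52.09 + (60,200/2900.0)×266 + (2900.0/2)×0.23×£52.09 = £3,158,711.81.
Lowest total cost among the candidates is at Q = 2900.0.

TC* ≈ £3,158,712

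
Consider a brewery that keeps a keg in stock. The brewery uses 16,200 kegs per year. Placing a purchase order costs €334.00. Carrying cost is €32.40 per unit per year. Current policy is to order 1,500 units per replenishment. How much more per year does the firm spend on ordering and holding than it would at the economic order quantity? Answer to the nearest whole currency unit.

EOQ = √(2DS/H) = √(2 × 16,200 × 334 / 32.4) ≈ 577.93.
Cost at Q* = (D/Q*)S + (Q*/2)H = √(2DSH) ≈ €18,724.85.
Cost at Q = 1,500: (16,200/1,500)×334 + (1,500/2)×32.4 = €3,607.20 + €24,300.00 = €27,907.20.
Excess = €27,907.20 − €18,724.85 = €9,182.35.

Extra cost ≈ €9,182 per year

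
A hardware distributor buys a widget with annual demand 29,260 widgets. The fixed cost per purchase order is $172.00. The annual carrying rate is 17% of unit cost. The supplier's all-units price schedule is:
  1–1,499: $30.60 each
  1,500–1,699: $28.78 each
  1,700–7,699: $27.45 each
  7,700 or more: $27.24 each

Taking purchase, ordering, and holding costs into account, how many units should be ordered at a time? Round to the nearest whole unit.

Holding cost per unit per year at price C is H = 0.17·C.
Evaluate total cost at each tier's feasible EOQ or, if the EOQ is below the tier, at the tier's minimum quantity.
EOQ at $30.60 = 1391.0 (feasible in tier 1): TC = 29,260×$30.60 + (29,260/1391.0)×172 + (1391.0/2)×0.17×$30.60 = $902,592.05.
EOQ at $28.78 = 1434.3 < 1500, so use break Q=1500: TC = 29,260×$28.78 + (29,260/1500.0)×172 + (1500.0/2)×0.17×$28.78 = $849,127.40.
EOQ at $27.45 = 1468.7 < 1700, so use break Q=1700: TC = 29,260×$27.45 + (29,260/1700.0)×172 + (1700.0/2)×0.17×$27.45 = $810,113.95.
EOQ at $27.24 = 1474.3 < 7700, so use break Q=7700: TC = 29,260×$27.24 + (29,260/7700.0)×172 + (7700.0/2)×0.17×$27.24 = $815,524.58.
Lowest total cost is $810,113.95 at Q = 1700.0.

Q* ≈ 1,700 widgets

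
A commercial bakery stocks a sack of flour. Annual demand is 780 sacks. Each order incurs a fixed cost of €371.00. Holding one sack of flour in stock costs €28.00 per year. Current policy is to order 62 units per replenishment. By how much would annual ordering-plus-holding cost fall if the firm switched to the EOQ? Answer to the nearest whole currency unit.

EOQ = √(2DS/H) = √(2 × 780 × 371 / 28) ≈ 143.77.
Cost at Q* = (D/Q*)S + (Q*/2)H = √(2DSH) ≈ €4,025.58.
Cost at Q = 62: (780/62)×371 + (62/2)×28 = €4,667.42 + €868.00 = €5,535.42.
Excess = €5,535.42 − €4,025.58 = €1,509.84.

Extra cost ≈ €1,510 per year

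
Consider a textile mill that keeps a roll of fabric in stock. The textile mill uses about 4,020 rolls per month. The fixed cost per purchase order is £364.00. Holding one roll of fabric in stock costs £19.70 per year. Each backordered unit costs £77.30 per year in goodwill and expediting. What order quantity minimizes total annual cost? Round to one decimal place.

Annual demand D = 4,020 × 12 = 48,240.
With planned backorders, Q* = √(2DS/H) · √((H+B)/B).
√(2DS/H) = √(2 × 48,240 × 364 / 19.7) = 1335.169.
√((H+B)/B) = √((19.7+77.3)/77.3) = 1.1202.
Q* ≈ 1495.658.

Q* ≈ 1,495.7 rolls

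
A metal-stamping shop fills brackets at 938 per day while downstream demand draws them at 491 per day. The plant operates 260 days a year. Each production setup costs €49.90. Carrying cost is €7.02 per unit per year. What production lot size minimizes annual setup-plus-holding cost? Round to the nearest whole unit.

Annual demand D = 491 × 260 = 127,660.
Production build-up factor (1 − d/p) = 1 − 491/938 = 0.4765.
Q* = √(2DS / (H(1 − d/p))) = √(2 × 127,660 × 49.9 / (7.02 × 0.4765)).
= √(12,740,468 / 3.3454) ≈ 1951.515.

Q* ≈ 1,952 brackets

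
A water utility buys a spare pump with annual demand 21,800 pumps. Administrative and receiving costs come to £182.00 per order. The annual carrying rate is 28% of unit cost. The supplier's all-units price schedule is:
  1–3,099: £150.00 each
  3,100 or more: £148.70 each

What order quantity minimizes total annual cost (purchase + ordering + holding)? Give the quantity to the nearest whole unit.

Q* ≈ 435 pumps

Holding cost per unit per year at price C is H = 0.28·C.
Evaluate total cost at each tier's feasible EOQ or, if the EOQ is below the tier, at the tier's minimum quantity.
EOQ at £150.00 = 434.7 (feasible in tier 1): TC = 21,800×£150.00 + (21,800/434.7)×182 + (434.7/2)×0.28×£150.00 = £3,288,255.91.
EOQ at £148.70 = 436.6 < 3100, so use break Q=3100: TC = 21,800×£148.70 + (21,800/3100.0)×182 + (3100.0/2)×0.28×£148.70 = £3,307,475.67.
Lowest total cost is £3,288,255.91 at Q = 434.7.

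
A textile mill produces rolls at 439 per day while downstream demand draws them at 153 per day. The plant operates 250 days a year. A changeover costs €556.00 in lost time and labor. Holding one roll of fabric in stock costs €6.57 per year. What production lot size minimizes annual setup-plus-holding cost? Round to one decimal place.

Annual demand D = 153 × 250 = 38,250.
Production build-up factor (1 − d/p) = 1 − 153/439 = 0.6515.
Q* = √(2DS / (H(1 − d/p))) = √(2 × 38,250 × 556 / (6.57 × 0.6515)).
= √(42,534,000 / 4.2802) ≈ 3152.352.

Q* ≈ 3,152.4 rolls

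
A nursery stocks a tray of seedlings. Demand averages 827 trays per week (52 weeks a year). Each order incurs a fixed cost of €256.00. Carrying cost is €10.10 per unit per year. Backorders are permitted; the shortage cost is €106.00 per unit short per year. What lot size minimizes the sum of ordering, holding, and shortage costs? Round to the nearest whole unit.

Annual demand D = 827 × 52 = 43,004.
With planned backorders, Q* = √(2DS/H) · √((H+B)/B).
√(2DS/H) = √(2 × 43,004 × 256 / 10.1) = 1476.484.
√((H+B)/B) = √((10.1+106)/106) = 1.0466.
Q* ≈ 1545.226.

Q* ≈ 1,545 trays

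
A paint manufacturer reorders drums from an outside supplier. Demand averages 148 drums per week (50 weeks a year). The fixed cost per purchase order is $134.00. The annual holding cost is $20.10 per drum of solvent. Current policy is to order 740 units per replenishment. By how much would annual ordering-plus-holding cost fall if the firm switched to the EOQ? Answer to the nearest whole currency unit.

Extra cost ≈ $2,463 per year

Annual demand D = 148 × 50 = 7,400.
EOQ = √(2DS/H) = √(2 × 7,400 × 134 / 20.1) ≈ 314.11.
Cost at Q* = (D/Q*)S + (Q*/2)H = √(2DSH) ≈ $6,313.66.
Cost at Q = 740: (7,400/740)×134 + (740/2)×20.1 = $1,340.00 + $7,437.00 = $8,777.00.
Excess = $8,777.00 − $6,313.66 = $2,463.34.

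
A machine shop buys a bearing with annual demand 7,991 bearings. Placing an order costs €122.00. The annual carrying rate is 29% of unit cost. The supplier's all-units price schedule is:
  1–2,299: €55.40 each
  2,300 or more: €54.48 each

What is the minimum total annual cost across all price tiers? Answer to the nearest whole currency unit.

TC* ≈ €448,298

Holding cost per unit per year at price C is H = 0.29·C.
Evaluate total cost at each tier's feasible EOQ or, if the EOQ is below the tier, at the tier's minimum quantity.
EOQ at €55.40 = 348.4 (feasible in tier 1): TC = 7,991×€55.40 + (7,991/348.4)×122 + (348.4/2)×0.29×€55.40 = €448,298.32.
EOQ at €54.48 = 351.3 < 2300, so use break Q=2300: TC = 7,991×€54.48 + (7,991/2300.0)×122 + (2300.0/2)×0.29×€54.48 = €453,942.63.
Lowest total cost among the candidates is at Q = 348.4.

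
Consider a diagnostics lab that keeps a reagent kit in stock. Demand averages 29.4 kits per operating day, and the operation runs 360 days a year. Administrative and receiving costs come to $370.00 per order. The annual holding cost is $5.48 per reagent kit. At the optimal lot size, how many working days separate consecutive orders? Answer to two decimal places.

T ≈ 40.66 days

Annual demand D = 29.4 × 360 = 10,584.
EOQ = √(2DS/H) = √(2 × 10,584 × 370 / 5.48) ≈ 1195.50.
Cycle time = Q*/D × 360 = 1195.50 / 10,584 × 360 ≈ 40.663 days.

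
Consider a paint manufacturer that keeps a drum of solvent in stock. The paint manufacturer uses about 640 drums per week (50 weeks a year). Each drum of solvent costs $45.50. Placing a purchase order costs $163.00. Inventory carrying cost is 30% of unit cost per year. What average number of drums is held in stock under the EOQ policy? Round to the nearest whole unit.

Average inventory ≈ 437 drums

Annual demand D = 640 × 50 = 32,000.
Holding cost H = 0.30 × $45.50 = $13.6500 per unit per year.
EOQ = √(2DS/H) = √(2 × 32,000 × 163 / 13.65) ≈ 874.21.
Average inventory = Q*/2 ≈ 874.21 / 2 = 437.107.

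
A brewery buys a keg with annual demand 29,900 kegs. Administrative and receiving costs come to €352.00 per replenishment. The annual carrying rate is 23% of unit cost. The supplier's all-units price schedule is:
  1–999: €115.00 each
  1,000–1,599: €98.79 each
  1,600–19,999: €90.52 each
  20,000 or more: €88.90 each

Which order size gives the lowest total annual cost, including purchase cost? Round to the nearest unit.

Q* ≈ 1,600 kegs

Holding cost per unit per year at price C is H = 0.23·C.
Candidates are each tier's EOQ (if it falls in that tier) and each price-break quantity.
EOQ at €115.00 = 892.1 (feasible in tier 1): TC = 29,900×€115.00 + (29,900/892.1)×352 + (892.1/2)×0.23×€115.00 = €3,462,095.80.
EOQ at €98.79 = 962.5 < 1000, so use break Q=1000: TC = 29,900×€98.79 + (29,900/1000.0)×352 + (1000.0/2)×0.23×€98.79 = €2,975,706.65.
EOQ at €90.52 = 1005.5 < 1600, so use break Q=1600: TC = 29,900×€90.52 + (29,900/1600.0)×352 + (1600.0/2)×0.23×€90.52 = €2,729,781.68.
EOQ at €88.90 = 1014.6 < 20000, so use break Q=20000: TC = 29,900×€88.90 + (29,900/20000.0)×352 + (20000.0/2)×0.23×€88.90 = €2,863,106.24.
Lowest total cost is €2,729,781.68 at Q = 1600.0.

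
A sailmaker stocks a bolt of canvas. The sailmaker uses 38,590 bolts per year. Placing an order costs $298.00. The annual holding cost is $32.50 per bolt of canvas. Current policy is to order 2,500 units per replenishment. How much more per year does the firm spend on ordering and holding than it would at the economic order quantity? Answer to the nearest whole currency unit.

Extra cost ≈ $17,885 per year

EOQ = √(2DS/H) = √(2 × 38,590 × 298 / 32.5) ≈ 841.24.
Cost at Q* = (D/Q*)S + (Q*/2)H = √(2DSH) ≈ $27,340.23.
Cost at Q = 2,500: (38,590/2,500)×298 + (2,500/2)×32.5 = $4,599.93 + $40,625.00 = $45,224.93.
Excess = $45,224.93 − $27,340.23 = $17,884.70.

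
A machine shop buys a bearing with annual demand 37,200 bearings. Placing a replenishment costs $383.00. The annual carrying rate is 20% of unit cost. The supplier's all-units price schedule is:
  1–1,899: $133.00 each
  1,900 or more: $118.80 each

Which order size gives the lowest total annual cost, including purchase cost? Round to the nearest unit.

Q* ≈ 1,900 bearings

Holding cost per unit per year at price C is H = 0.20·C.
Candidates are each tier's EOQ (if it falls in that tier) and each price-break quantity.
EOQ at $133.00 = 1035.0 (feasible in tier 1): TC = 37,200×$133.00 + (37,200/1035.0)×383 + (1035.0/2)×0.20×$133.00 = $4,975,131.30.
EOQ at $118.80 = 1095.1 < 1900, so use break Q=1900: TC = 37,200×$118.80 + (37,200/1900.0)×383 + (1900.0/2)×0.20×$118.80 = $4,449,430.74.
Lowest total cost is $4,449,430.74 at Q = 1900.0.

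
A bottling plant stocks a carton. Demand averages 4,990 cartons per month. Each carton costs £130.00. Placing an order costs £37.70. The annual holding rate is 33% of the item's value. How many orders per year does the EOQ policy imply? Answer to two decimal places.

Annual demand D = 4,990 × 12 = 59,880.
Holding cost H = 0.33 × £130.00 = £42.9000 per unit per year.
The optimal lot size = √(2DS/H) = √(2 × 59,880 × 37.7 / 42.9) ≈ 324.41.
Orders per year = D / Q* = 59,880 / 324.41 ≈ 184.580.

N ≈ 184.58 orders per year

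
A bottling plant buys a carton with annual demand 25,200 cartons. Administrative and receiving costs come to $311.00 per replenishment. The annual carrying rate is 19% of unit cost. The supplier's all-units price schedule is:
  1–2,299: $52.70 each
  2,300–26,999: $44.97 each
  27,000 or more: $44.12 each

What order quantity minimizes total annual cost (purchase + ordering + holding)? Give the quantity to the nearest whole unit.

Q* ≈ 2,300 cartons

Holding cost per unit per year at price C is H = 0.19·C.
For each price level, check whether its EOQ is feasible; otherwise the best quantity at that price is the breakpoint.
EOQ at $52.70 = 1251.2 (feasible in tier 1): TC = 25,200×$52.70 + (25,200/1251.2)×311 + (1251.2/2)×0.19×$52.70 = $1,340,567.88.
EOQ at $44.97 = 1354.4 < 2300, so use break Q=2300: TC = 25,200×$44.97 + (25,200/2300.0)×311 + (2300.0/2)×0.19×$44.97 = $1,146,477.42.
EOQ at $44.12 = 1367.4 < 27000, so use break Q=27000: TC = 25,200×$44.12 + (25,200/27000.0)×311 + (27000.0/2)×0.19×$44.12 = $1,225,282.07.
Lowest total cost is $1,146,477.42 at Q = 2300.0.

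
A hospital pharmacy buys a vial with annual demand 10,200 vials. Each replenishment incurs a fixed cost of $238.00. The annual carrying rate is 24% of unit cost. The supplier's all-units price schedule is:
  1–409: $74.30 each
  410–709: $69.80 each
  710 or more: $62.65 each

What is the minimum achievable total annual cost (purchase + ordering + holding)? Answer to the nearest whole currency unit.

Holding cost per unit per year at price C is H = 0.24·C.
For each price level, check whether its EOQ is feasible; otherwise the best quantity at that price is the breakpoint.
Tier 1 ($74.30): EOQ = 521.8 exceeds tier's upper bound 409, so this tier is dominated.
EOQ at $69.80 = 538.4 (feasible in tier 2): TC = 10,200×$69.80 + (10,200/538.4)×238 + (538.4/2)×0.24×$69.80 = $720,978.55.
EOQ at $62.65 = 568.2 < 710, so use break Q=710: TC = 10,200×$62.65 + (10,200/710.0)×238 + (710.0/2)×0.24×$62.65 = $647,786.93.
Lowest total cost among the candidates is at Q = 710.0.

TC* ≈ $647,787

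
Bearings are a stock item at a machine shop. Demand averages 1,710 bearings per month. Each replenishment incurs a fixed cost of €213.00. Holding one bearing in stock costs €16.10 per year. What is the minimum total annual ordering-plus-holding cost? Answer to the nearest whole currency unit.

TC* ≈ €11,863

Annual demand D = 1,710 × 12 = 20,520.
The optimal lot size = √(2DS/H) = √(2 × 20,520 × 213 / 16.1) ≈ 736.85.
At the optimum the two cost components are equal, so total cost = 2·(Q*/2)H = Q*·H.
Minimum total = √(2DSH) = √(2 × 20,520 × 213 × 16.1) ≈ 11863.325.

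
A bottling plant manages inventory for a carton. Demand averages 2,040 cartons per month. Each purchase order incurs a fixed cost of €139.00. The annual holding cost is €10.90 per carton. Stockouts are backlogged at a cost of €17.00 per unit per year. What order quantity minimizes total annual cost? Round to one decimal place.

Q* ≈ 1,012.3 cartons

Annual demand D = 2,040 × 12 = 24,480.
With planned backorders, Q* = √(2DS/H) · √((H+B)/B).
√(2DS/H) = √(2 × 24,480 × 139 / 10.9) = 790.160.
√((H+B)/B) = √((10.9+17)/17) = 1.2811.
Q* ≈ 1012.261.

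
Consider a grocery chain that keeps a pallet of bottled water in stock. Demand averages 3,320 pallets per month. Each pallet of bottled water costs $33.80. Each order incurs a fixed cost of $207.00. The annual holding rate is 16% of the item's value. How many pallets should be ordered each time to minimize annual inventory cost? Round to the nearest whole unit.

Annual demand D = 3,320 × 12 = 39,840.
Holding cost H = 0.16 × $33.80 = $5.4080 per unit per year.
EOQ = √(2DS / H) = √(2 × 39,840 × 207 / 5.408).
= √(16,493,760 / 5.408) = √3,049,881.6568 ≈ 1746.391.

Q* ≈ 1,746 pallets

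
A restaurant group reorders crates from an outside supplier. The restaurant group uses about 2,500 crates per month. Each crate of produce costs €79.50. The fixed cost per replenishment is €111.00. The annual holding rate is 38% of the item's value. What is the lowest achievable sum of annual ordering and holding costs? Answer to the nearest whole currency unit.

TC* ≈ €14,184

Annual demand D = 2,500 × 12 = 30,000.
Holding cost H = 0.38 × €79.50 = €30.2100 per unit per year.
The optimal lot size = √(2DS/H) = √(2 × 30,000 × 111 / 30.21) ≈ 469.53.
At the optimum the two cost components are equal, so total cost = 2·(Q*/2)H = Q*·H.
Minimum total = √(2DSH) = √(2 × 30,000 × 111 × 30.21) ≈ 14184.449.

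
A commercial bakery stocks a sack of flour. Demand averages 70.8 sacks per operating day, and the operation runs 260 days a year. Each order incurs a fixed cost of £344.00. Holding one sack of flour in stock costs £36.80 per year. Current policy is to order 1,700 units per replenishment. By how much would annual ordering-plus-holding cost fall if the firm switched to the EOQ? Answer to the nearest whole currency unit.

Extra cost ≈ £13,416 per year

Annual demand D = 70.8 × 260 = 18,408.
EOQ = √(2DS/H) = √(2 × 18,408 × 344 / 36.8) ≈ 586.64.
Cost at Q* = (D/Q*)S + (Q*/2)H = √(2DSH) ≈ £21,588.45.
Cost at Q = 1,700: (18,408/1,700)×344 + (1,700/2)×36.8 = £3,724.91 + £31,280.00 = £35,004.91.
Excess = £35,004.91 − £21,588.45 = £13,416.46.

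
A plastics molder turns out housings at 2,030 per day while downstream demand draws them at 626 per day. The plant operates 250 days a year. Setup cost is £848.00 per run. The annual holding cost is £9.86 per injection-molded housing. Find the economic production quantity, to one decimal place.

Annual demand D = 626 × 250 = 156,500.
Production build-up factor (1 − d/p) = 1 − 626/2,030 = 0.6916.
Q* = √(2DS / (H(1 − d/p))) = √(2 × 156,500 × 848 / (9.86 × 0.6916)).
= √(265,424,000 / 6.8194) ≈ 6238.729.

Q* ≈ 6,238.7 housings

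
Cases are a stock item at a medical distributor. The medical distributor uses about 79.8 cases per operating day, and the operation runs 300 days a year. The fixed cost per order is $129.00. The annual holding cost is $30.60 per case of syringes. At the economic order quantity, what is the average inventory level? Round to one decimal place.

Average inventory ≈ 224.6 cases

Annual demand D = 79.8 × 300 = 23,940.
Q* = √(2DS/H) = √(2 × 23,940 × 129 / 30.6) ≈ 449.27.
Average inventory = Q*/2 ≈ 449.27 / 2 = 224.637.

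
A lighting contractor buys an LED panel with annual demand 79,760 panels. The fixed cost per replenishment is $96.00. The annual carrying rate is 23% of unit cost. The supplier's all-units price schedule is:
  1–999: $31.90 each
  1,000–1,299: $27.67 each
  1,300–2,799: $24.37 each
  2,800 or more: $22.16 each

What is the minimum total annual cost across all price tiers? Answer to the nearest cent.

Holding cost per unit per year at price C is H = 0.23·C.
For each price level, check whether its EOQ is feasible; otherwise the best quantity at that price is the breakpoint.
Tier 1 ($31.90): EOQ = 1444.7 exceeds tier's upper bound 999, so this tier is dominated.
Tier 2 ($27.67): EOQ = 1551.2 exceeds tier's upper bound 1299, so this tier is dominated.
EOQ at $24.37 = 1652.9 (feasible in tier 3): TC = 79,760×$24.37 + (79,760/1652.9)×96 + (1652.9/2)×0.23×$24.37 = $1,953,015.97.
EOQ at $22.16 = 1733.4 < 2800, so use break Q=2800: TC = 79,760×$22.16 + (79,760/2800.0)×96 + (2800.0/2)×0.23×$22.16 = $1,777,351.75.
Lowest total cost among the candidates is at Q = 2800.0.

TC* ≈ $1,777,351.75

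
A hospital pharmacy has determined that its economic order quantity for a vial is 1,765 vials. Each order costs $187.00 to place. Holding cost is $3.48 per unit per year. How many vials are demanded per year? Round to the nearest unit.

D ≈ 28,987 vials per year

The basic EOQ model gives Q* = √(2DS/H); rearrange for the unknown.
From Q* = √(2DS/H): D = Q*²H / (2S) = 1,765² × 3.48 / (2 × 187) = 28986.586.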